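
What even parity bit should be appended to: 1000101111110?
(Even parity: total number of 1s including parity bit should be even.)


Number of 1s in data: 8
Parity bit: 0

0


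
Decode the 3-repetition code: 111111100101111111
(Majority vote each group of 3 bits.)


Groups: 111, 111, 100, 101, 111, 111
Majority votes: 110111

110111


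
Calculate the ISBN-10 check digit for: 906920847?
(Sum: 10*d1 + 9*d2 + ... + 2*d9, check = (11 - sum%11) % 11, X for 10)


Weighted sum: 271
271 mod 11 = 7

Check digit: 4


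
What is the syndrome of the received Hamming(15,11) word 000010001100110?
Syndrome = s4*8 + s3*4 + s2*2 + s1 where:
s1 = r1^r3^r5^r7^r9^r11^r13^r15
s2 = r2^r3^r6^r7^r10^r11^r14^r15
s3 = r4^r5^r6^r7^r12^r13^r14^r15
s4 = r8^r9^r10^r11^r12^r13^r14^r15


s1=1, s2=0, s3=1, s4=0

Syndrome = 5 (error at position 5)


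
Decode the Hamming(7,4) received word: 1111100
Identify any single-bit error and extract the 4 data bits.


Syndrome = 1: error at position 1

Data: 1100 (corrected bit 1)


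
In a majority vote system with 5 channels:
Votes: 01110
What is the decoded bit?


Ones: 3 out of 5
Threshold: 3

1 (3/5 voted 1)


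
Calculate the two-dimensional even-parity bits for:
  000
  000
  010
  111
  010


Row parities: 00111
Column parities: 111

Row P: 00111, Col P: 111, Corner: 1


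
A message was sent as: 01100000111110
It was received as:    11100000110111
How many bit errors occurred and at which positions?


XOR: 10000000001001

3 error(s) at position(s): 0, 10, 13


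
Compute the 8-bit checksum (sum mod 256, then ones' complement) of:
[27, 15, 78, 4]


Sum = 124 mod 256 = 124
Complement = 131

131


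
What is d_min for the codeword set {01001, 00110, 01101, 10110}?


Comparing all pairs, minimum distance: 1
Can detect 0 errors, correct 0 errors

1


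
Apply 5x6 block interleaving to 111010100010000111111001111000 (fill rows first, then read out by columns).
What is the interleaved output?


Matrix:
  111010
  100010
  000111
  111001
  111000
Read columns: 110111001110011001001110000110

110111001110011001001110000110


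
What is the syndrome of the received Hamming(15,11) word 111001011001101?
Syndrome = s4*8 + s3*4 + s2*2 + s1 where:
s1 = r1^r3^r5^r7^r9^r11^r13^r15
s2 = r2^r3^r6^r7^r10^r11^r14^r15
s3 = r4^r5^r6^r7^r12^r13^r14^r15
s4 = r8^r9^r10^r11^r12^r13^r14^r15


s1=1, s2=0, s3=0, s4=1

Syndrome = 9 (error at position 9)


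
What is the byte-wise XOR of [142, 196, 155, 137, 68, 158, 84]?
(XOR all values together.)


XOR chain: 142 ^ 196 ^ 155 ^ 137 ^ 68 ^ 158 ^ 84 = 214

214


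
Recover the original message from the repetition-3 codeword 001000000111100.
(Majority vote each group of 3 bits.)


Groups: 001, 000, 000, 111, 100
Majority votes: 00010

00010


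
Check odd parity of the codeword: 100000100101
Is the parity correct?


Number of 1s: 4

No, parity error (4 ones)


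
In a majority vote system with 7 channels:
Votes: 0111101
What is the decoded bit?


Ones: 5 out of 7
Threshold: 4

1 (5/7 voted 1)


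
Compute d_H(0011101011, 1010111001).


XOR: 1001010010
Count of 1s: 4

4


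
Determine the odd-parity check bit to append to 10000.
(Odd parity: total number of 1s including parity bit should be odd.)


Number of 1s in data: 1
Parity bit: 0

0


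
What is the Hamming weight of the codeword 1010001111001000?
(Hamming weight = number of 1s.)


Counting 1s in 1010001111001000

7


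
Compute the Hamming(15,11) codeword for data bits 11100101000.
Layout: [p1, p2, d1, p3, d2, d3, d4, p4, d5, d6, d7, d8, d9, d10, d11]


Parity bits: p1=0, p2=1, p3=1, p4=0

011111000101000


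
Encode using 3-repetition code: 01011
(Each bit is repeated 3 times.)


Each bit -> 3 copies

000111000111111


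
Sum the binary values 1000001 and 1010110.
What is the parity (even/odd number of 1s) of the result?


1000001 = 65
1010110 = 86
Sum = 151 = 10010111
1s count = 5

odd parity (5 ones in 10010111)


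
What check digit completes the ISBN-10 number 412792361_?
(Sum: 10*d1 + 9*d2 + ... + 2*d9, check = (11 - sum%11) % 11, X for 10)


Weighted sum: 210
210 mod 11 = 1

Check digit: X


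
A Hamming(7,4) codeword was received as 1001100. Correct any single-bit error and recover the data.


Syndrome = 0: no error detected

Data: 0100 (no errors)


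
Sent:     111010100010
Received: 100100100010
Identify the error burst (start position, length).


XOR: 011110000000

Burst at position 1, length 4


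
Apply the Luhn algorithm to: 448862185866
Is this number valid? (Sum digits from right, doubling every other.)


Luhn sum = 60
60 mod 10 = 0

Valid (Luhn sum mod 10 = 0)


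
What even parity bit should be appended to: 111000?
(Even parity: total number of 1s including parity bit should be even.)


Number of 1s in data: 3
Parity bit: 1

1


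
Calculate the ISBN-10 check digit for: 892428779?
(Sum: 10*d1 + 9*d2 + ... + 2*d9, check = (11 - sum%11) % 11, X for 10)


Weighted sum: 324
324 mod 11 = 5

Check digit: 6


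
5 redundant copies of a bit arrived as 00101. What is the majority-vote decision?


Ones: 2 out of 5
Threshold: 3

0 (2/5 voted 1)


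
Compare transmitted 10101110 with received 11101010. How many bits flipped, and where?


XOR: 01000100

2 error(s) at position(s): 1, 5


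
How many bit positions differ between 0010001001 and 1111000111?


XOR: 1101001110
Count of 1s: 6

6


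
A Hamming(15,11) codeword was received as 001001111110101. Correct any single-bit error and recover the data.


Syndrome = 0: no error detected

Data: 10111110101 (no errors)


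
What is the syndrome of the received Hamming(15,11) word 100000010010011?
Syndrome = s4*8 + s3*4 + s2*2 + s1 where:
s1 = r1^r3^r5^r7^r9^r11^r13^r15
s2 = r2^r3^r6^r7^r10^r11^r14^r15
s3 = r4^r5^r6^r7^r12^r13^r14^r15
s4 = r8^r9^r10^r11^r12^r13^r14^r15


s1=1, s2=1, s3=0, s4=0

Syndrome = 3 (error at position 3)


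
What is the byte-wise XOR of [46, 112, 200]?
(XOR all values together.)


XOR chain: 46 ^ 112 ^ 200 = 150

150


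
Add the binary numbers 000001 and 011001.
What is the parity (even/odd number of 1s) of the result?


000001 = 1
011001 = 25
Sum = 26 = 11010
1s count = 3

odd parity (3 ones in 11010)


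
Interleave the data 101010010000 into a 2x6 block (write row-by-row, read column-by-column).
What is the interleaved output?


Matrix:
  101010
  010000
Read columns: 100110001000

100110001000


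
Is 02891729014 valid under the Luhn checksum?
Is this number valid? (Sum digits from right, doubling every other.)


Luhn sum = 44
44 mod 10 = 4

Invalid (Luhn sum mod 10 = 4)


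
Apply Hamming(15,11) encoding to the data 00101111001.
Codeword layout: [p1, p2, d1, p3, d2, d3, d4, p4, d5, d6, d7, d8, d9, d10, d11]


Parity bits: p1=1, p2=0, p3=1, p4=1

100101011111001


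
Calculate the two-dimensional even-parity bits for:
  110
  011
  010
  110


Row parities: 0010
Column parities: 001

Row P: 0010, Col P: 001, Corner: 1


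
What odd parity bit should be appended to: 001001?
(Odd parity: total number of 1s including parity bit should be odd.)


Number of 1s in data: 2
Parity bit: 1

1


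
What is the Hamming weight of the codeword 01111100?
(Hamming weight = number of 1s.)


Counting 1s in 01111100

5


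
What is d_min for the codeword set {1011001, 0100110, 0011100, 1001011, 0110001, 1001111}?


Comparing all pairs, minimum distance: 1
Can detect 0 errors, correct 0 errors

1


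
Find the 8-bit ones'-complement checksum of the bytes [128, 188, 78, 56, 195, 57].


Sum = 702 mod 256 = 190
Complement = 65

65


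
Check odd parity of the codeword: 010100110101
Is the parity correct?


Number of 1s: 6

No, parity error (6 ones)


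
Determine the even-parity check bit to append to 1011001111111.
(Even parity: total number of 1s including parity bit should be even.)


Number of 1s in data: 10
Parity bit: 0

0


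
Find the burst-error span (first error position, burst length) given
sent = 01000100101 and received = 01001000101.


XOR: 00001100000

Burst at position 4, length 2


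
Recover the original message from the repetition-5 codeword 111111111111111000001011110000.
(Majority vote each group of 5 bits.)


Groups: 11111, 11111, 11111, 00000, 10111, 10000
Majority votes: 111010

111010


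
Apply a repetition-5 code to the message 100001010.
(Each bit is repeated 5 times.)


Each bit -> 5 copies

111110000000000000000000011111000001111100000


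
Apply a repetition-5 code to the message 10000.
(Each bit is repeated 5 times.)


Each bit -> 5 copies

1111100000000000000000000


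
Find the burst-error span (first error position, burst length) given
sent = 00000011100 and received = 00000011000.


XOR: 00000000100

Burst at position 8, length 1


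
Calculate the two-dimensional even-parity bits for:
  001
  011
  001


Row parities: 101
Column parities: 011

Row P: 101, Col P: 011, Corner: 0


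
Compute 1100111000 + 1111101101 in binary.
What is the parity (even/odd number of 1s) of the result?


1100111000 = 824
1111101101 = 1005
Sum = 1829 = 11100100101
1s count = 6

even parity (6 ones in 11100100101)


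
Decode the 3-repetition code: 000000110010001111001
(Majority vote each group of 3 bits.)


Groups: 000, 000, 110, 010, 001, 111, 001
Majority votes: 0010010

0010010


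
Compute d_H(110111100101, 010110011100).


XOR: 100001111001
Count of 1s: 6

6


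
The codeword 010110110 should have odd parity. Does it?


Number of 1s: 5

Yes, parity is correct (5 ones)


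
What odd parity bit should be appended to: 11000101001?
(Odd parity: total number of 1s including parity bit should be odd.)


Number of 1s in data: 5
Parity bit: 0

0


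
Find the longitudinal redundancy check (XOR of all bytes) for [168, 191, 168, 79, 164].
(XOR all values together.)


XOR chain: 168 ^ 191 ^ 168 ^ 79 ^ 164 = 84

84


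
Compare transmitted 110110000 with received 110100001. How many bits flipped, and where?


XOR: 000010001

2 error(s) at position(s): 4, 8


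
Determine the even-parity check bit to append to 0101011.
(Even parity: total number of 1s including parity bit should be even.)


Number of 1s in data: 4
Parity bit: 0

0


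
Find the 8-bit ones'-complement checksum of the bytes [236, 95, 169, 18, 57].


Sum = 575 mod 256 = 63
Complement = 192

192


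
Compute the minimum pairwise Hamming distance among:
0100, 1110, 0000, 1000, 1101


Comparing all pairs, minimum distance: 1
Can detect 0 errors, correct 0 errors

1


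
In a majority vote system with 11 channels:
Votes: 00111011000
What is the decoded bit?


Ones: 5 out of 11
Threshold: 6

0 (5/11 voted 1)


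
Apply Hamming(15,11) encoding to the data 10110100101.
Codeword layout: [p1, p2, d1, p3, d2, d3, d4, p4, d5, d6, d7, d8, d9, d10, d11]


Parity bits: p1=0, p2=1, p3=0, p4=1

011001110100101


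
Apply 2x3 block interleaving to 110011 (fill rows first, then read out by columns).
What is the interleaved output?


Matrix:
  110
  011
Read columns: 101101

101101


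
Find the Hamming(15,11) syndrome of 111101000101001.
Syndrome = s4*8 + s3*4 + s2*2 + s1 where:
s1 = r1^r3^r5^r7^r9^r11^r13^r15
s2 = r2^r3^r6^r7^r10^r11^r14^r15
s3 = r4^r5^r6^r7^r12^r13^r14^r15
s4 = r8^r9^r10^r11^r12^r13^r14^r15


s1=1, s2=1, s3=0, s4=1

Syndrome = 11 (error at position 11)


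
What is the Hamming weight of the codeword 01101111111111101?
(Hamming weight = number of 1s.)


Counting 1s in 01101111111111101

14


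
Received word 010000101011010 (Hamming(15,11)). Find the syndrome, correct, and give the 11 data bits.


Syndrome = 5: error at position 5

Data: 01011011010 (corrected bit 5)


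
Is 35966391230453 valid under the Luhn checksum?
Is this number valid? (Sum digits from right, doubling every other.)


Luhn sum = 57
57 mod 10 = 7

Invalid (Luhn sum mod 10 = 7)


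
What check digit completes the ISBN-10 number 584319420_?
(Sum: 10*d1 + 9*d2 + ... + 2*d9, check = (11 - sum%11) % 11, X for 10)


Weighted sum: 248
248 mod 11 = 6

Check digit: 5


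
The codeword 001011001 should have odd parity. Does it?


Number of 1s: 4

No, parity error (4 ones)


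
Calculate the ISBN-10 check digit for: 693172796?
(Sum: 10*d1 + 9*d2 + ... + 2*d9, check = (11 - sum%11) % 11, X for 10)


Weighted sum: 291
291 mod 11 = 5

Check digit: 6


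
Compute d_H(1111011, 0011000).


XOR: 1100011
Count of 1s: 4

4


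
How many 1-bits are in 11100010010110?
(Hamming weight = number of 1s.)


Counting 1s in 11100010010110

7


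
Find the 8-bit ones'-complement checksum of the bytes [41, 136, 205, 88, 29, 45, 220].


Sum = 764 mod 256 = 252
Complement = 3

3


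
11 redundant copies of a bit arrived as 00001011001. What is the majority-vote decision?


Ones: 4 out of 11
Threshold: 6

0 (4/11 voted 1)


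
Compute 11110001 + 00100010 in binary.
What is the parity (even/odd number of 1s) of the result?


11110001 = 241
00100010 = 34
Sum = 275 = 100010011
1s count = 4

even parity (4 ones in 100010011)


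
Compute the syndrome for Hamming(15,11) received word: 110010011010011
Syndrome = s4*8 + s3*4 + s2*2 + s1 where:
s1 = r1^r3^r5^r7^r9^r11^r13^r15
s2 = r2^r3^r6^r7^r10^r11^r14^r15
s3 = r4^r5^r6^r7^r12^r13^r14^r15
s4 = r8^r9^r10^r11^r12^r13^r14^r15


s1=1, s2=0, s3=1, s4=1

Syndrome = 13 (error at position 13)


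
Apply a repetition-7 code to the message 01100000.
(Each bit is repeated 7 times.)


Each bit -> 7 copies

00000001111111111111100000000000000000000000000000000000


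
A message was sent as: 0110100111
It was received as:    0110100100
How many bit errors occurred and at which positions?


XOR: 0000000011

2 error(s) at position(s): 8, 9


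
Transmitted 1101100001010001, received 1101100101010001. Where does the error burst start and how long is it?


XOR: 0000000100000000

Burst at position 7, length 1


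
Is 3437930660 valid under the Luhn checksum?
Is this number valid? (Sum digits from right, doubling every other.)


Luhn sum = 44
44 mod 10 = 4

Invalid (Luhn sum mod 10 = 4)


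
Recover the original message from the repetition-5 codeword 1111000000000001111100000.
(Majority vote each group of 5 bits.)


Groups: 11110, 00000, 00000, 11111, 00000
Majority votes: 10010

10010


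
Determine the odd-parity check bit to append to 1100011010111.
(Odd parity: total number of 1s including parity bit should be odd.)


Number of 1s in data: 8
Parity bit: 1

1


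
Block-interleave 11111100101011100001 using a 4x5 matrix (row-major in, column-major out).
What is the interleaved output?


Matrix:
  11111
  10010
  10111
  00001
Read columns: 11101000101011101011

11101000101011101011


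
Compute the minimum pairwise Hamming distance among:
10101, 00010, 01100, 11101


Comparing all pairs, minimum distance: 1
Can detect 0 errors, correct 0 errors

1


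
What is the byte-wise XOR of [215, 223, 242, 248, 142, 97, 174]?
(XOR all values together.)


XOR chain: 215 ^ 223 ^ 242 ^ 248 ^ 142 ^ 97 ^ 174 = 67

67


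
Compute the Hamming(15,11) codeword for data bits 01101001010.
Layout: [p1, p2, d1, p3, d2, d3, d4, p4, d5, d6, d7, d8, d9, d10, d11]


Parity bits: p1=0, p2=0, p3=0, p4=1

000011011001010


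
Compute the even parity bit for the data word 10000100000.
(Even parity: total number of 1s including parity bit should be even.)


Number of 1s in data: 2
Parity bit: 0

0


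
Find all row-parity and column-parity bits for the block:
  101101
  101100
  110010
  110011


Row parities: 0110
Column parities: 000000

Row P: 0110, Col P: 000000, Corner: 0


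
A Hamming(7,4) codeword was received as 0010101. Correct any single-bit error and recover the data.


Syndrome = 1: error at position 1

Data: 1101 (corrected bit 1)


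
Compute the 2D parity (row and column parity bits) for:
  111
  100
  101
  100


Row parities: 1101
Column parities: 010

Row P: 1101, Col P: 010, Corner: 1


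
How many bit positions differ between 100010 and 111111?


XOR: 011101
Count of 1s: 4

4


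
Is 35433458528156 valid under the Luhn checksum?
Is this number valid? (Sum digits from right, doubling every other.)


Luhn sum = 59
59 mod 10 = 9

Invalid (Luhn sum mod 10 = 9)


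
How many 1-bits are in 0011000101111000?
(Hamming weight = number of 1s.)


Counting 1s in 0011000101111000

7


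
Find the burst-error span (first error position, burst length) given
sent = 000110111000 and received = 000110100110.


XOR: 000000011110

Burst at position 7, length 4


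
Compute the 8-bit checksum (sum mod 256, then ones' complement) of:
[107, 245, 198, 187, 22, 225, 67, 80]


Sum = 1131 mod 256 = 107
Complement = 148

148


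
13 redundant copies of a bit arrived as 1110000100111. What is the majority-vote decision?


Ones: 7 out of 13
Threshold: 7

1 (7/13 voted 1)


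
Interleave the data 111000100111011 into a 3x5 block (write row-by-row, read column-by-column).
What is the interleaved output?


Matrix:
  11100
  01001
  11011
Read columns: 101111100001011

101111100001011


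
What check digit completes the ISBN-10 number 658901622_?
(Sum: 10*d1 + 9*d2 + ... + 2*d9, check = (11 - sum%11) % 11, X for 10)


Weighted sum: 271
271 mod 11 = 7

Check digit: 4


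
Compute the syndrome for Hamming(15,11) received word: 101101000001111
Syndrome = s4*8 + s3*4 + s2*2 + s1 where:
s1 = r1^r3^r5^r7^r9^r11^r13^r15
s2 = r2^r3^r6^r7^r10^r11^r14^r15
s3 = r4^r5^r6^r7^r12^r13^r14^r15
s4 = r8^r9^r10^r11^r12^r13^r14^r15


s1=0, s2=0, s3=0, s4=0

Syndrome = 0 (no error)


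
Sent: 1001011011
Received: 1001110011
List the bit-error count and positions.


XOR: 0000101000

2 error(s) at position(s): 4, 6


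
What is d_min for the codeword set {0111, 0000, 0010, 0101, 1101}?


Comparing all pairs, minimum distance: 1
Can detect 0 errors, correct 0 errors

1


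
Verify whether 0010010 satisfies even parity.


Number of 1s: 2

Yes, parity is correct (2 ones)


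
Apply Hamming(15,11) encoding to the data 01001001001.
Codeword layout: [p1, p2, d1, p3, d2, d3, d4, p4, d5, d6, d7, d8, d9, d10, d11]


Parity bits: p1=1, p2=1, p3=1, p4=1

110110011001001


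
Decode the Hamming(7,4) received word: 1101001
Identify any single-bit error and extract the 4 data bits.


Syndrome = 0: no error detected

Data: 0001 (no errors)


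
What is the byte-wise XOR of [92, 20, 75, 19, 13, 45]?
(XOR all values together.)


XOR chain: 92 ^ 20 ^ 75 ^ 19 ^ 13 ^ 45 = 48

48


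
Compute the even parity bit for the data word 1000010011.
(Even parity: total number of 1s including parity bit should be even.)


Number of 1s in data: 4
Parity bit: 0

0


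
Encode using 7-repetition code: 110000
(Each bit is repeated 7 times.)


Each bit -> 7 copies

111111111111110000000000000000000000000000


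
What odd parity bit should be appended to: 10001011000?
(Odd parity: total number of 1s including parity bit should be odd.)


Number of 1s in data: 4
Parity bit: 1

1


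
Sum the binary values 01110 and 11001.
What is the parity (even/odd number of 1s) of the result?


01110 = 14
11001 = 25
Sum = 39 = 100111
1s count = 4

even parity (4 ones in 100111)


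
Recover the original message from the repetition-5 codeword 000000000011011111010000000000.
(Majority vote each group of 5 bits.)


Groups: 00000, 00000, 11011, 11101, 00000, 00000
Majority votes: 001100

001100


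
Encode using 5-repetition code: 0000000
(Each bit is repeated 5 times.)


Each bit -> 5 copies

00000000000000000000000000000000000


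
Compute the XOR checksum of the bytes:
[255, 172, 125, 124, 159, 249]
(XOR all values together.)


XOR chain: 255 ^ 172 ^ 125 ^ 124 ^ 159 ^ 249 = 52

52


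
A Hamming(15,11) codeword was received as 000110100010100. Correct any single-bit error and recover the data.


Syndrome = 0: no error detected

Data: 01010010100 (no errors)


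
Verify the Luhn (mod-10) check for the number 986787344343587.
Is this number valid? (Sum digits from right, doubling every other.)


Luhn sum = 90
90 mod 10 = 0

Valid (Luhn sum mod 10 = 0)


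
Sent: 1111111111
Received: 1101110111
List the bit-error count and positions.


XOR: 0010001000

2 error(s) at position(s): 2, 6


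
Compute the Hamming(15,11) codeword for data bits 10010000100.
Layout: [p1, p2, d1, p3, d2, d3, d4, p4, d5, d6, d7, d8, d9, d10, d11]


Parity bits: p1=1, p2=0, p3=0, p4=1

101000110000100


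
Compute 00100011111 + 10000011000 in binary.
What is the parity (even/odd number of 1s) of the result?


00100011111 = 287
10000011000 = 1048
Sum = 1335 = 10100110111
1s count = 7

odd parity (7 ones in 10100110111)


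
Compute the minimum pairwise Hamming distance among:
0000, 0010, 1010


Comparing all pairs, minimum distance: 1
Can detect 0 errors, correct 0 errors

1


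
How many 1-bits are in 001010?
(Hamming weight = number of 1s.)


Counting 1s in 001010

2


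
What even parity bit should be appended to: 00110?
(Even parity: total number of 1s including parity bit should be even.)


Number of 1s in data: 2
Parity bit: 0

0


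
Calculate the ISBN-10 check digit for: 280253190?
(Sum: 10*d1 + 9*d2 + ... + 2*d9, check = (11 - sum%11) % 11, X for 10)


Weighted sum: 182
182 mod 11 = 6

Check digit: 5


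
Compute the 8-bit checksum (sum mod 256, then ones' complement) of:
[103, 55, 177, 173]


Sum = 508 mod 256 = 252
Complement = 3

3


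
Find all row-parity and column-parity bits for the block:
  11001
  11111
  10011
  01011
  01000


Row parities: 11111
Column parities: 10110

Row P: 11111, Col P: 10110, Corner: 1


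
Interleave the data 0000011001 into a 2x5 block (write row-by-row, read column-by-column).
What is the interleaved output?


Matrix:
  00000
  11001
Read columns: 0101000001

0101000001


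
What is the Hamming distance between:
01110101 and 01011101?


XOR: 00101000
Count of 1s: 2

2


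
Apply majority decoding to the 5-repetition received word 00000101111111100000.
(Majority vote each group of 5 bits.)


Groups: 00000, 10111, 11111, 00000
Majority votes: 0110

0110


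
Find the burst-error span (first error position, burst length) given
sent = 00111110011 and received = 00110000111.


XOR: 00001110100

Burst at position 4, length 5


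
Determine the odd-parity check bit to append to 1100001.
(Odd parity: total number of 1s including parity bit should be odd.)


Number of 1s in data: 3
Parity bit: 0

0


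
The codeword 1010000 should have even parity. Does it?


Number of 1s: 2

Yes, parity is correct (2 ones)


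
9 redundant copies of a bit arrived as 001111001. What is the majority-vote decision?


Ones: 5 out of 9
Threshold: 5

1 (5/9 voted 1)


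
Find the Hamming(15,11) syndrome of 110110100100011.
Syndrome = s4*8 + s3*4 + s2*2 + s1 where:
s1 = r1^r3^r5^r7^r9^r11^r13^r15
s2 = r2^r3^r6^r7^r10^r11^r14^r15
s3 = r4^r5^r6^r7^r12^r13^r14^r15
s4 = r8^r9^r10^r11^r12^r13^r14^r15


s1=0, s2=1, s3=1, s4=1

Syndrome = 14 (error at position 14)


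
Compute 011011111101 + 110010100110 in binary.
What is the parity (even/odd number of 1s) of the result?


011011111101 = 1789
110010100110 = 3238
Sum = 5027 = 1001110100011
1s count = 7

odd parity (7 ones in 1001110100011)


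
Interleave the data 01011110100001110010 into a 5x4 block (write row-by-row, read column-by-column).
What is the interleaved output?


Matrix:
  0101
  1110
  1000
  0111
  0010
Read columns: 01100110100101110010

01100110100101110010


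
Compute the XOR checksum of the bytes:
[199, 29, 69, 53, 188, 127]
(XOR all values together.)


XOR chain: 199 ^ 29 ^ 69 ^ 53 ^ 188 ^ 127 = 105

105


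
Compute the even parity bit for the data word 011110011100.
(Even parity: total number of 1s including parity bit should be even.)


Number of 1s in data: 7
Parity bit: 1

1


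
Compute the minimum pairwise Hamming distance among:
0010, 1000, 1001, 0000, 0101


Comparing all pairs, minimum distance: 1
Can detect 0 errors, correct 0 errors

1


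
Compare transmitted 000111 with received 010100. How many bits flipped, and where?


XOR: 010011

3 error(s) at position(s): 1, 4, 5


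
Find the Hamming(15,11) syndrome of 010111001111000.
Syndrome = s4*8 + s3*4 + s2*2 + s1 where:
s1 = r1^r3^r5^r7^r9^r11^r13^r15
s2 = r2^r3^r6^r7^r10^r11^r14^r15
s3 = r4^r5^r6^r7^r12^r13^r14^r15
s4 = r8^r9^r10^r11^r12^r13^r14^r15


s1=1, s2=0, s3=0, s4=0

Syndrome = 1 (error at position 1)


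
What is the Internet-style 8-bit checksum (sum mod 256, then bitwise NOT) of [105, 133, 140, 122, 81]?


Sum = 581 mod 256 = 69
Complement = 186

186


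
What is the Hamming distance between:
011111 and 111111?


XOR: 100000
Count of 1s: 1

1


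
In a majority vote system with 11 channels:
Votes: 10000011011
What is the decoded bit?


Ones: 5 out of 11
Threshold: 6

0 (5/11 voted 1)


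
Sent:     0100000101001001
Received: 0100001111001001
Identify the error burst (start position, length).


XOR: 0000001010000000

Burst at position 6, length 3


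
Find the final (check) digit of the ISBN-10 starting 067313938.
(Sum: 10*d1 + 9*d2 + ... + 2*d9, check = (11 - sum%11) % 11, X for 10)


Weighted sum: 213
213 mod 11 = 4

Check digit: 7


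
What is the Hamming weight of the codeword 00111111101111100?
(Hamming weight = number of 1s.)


Counting 1s in 00111111101111100

12


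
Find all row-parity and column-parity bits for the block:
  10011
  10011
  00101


Row parities: 110
Column parities: 00101

Row P: 110, Col P: 00101, Corner: 0


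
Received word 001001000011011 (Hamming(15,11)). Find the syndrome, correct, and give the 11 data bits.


Syndrome = 3: error at position 3

Data: 00100011011 (corrected bit 3)


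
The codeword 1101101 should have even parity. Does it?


Number of 1s: 5

No, parity error (5 ones)


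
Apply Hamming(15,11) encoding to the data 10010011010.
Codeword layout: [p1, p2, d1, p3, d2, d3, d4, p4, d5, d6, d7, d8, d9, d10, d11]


Parity bits: p1=1, p2=0, p3=1, p4=1

101100110011010


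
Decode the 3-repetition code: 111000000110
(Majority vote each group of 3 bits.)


Groups: 111, 000, 000, 110
Majority votes: 1001

1001


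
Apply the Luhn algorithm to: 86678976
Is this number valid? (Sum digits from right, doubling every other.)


Luhn sum = 50
50 mod 10 = 0

Valid (Luhn sum mod 10 = 0)


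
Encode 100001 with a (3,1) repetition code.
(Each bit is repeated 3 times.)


Each bit -> 3 copies

111000000000000111


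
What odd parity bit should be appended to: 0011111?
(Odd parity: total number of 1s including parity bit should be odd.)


Number of 1s in data: 5
Parity bit: 0

0


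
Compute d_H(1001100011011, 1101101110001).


XOR: 0100001101010
Count of 1s: 5

5


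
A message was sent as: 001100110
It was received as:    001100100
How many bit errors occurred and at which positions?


XOR: 000000010

1 error(s) at position(s): 7


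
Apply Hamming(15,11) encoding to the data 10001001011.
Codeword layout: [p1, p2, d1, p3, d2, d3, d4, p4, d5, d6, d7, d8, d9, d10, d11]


Parity bits: p1=1, p2=1, p3=1, p4=0

111100001001011


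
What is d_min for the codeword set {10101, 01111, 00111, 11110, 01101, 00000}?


Comparing all pairs, minimum distance: 1
Can detect 0 errors, correct 0 errors

1


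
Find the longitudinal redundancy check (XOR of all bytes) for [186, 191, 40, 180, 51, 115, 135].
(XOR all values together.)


XOR chain: 186 ^ 191 ^ 40 ^ 180 ^ 51 ^ 115 ^ 135 = 94

94


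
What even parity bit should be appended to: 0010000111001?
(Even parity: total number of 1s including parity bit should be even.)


Number of 1s in data: 5
Parity bit: 1

1


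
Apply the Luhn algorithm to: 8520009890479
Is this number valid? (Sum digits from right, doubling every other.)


Luhn sum = 54
54 mod 10 = 4

Invalid (Luhn sum mod 10 = 4)


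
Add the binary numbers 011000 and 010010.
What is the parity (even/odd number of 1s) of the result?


011000 = 24
010010 = 18
Sum = 42 = 101010
1s count = 3

odd parity (3 ones in 101010)


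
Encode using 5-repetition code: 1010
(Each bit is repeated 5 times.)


Each bit -> 5 copies

11111000001111100000


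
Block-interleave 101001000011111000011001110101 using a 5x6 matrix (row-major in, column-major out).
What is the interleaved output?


Matrix:
  101001
  000011
  111000
  011001
  110101
Read columns: 101010011110110000010100011011

101010011110110000010100011011


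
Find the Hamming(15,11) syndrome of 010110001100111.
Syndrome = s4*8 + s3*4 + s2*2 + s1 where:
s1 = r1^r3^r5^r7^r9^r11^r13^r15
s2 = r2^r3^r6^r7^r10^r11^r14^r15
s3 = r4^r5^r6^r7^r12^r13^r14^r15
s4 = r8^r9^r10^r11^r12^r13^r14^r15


s1=0, s2=0, s3=1, s4=1

Syndrome = 12 (error at position 12)


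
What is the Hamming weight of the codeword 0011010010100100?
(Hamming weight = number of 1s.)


Counting 1s in 0011010010100100

6


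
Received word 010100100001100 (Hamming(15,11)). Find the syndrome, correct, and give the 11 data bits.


Syndrome = 0: no error detected

Data: 00010001100 (no errors)


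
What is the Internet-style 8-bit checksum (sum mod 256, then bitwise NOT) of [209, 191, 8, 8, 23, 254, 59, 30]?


Sum = 782 mod 256 = 14
Complement = 241

241


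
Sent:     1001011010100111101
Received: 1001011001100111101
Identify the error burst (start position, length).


XOR: 0000000011000000000

Burst at position 8, length 2


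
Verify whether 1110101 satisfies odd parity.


Number of 1s: 5

Yes, parity is correct (5 ones)


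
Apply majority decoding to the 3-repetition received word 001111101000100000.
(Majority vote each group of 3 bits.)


Groups: 001, 111, 101, 000, 100, 000
Majority votes: 011000

011000


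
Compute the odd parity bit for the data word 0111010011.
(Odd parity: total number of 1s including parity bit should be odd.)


Number of 1s in data: 6
Parity bit: 1

1


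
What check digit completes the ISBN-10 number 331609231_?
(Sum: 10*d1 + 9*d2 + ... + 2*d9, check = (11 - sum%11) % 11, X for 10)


Weighted sum: 171
171 mod 11 = 6

Check digit: 5


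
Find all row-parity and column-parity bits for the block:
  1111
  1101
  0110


Row parities: 010
Column parities: 0100

Row P: 010, Col P: 0100, Corner: 1


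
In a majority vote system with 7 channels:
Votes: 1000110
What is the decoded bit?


Ones: 3 out of 7
Threshold: 4

0 (3/7 voted 1)


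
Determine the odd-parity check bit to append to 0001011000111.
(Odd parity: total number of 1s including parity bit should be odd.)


Number of 1s in data: 6
Parity bit: 1

1


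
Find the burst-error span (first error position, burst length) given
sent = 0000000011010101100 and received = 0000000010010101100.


XOR: 0000000001000000000

Burst at position 9, length 1


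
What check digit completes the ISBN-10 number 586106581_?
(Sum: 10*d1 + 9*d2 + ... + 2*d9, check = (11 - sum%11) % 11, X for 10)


Weighted sum: 253
253 mod 11 = 0

Check digit: 0


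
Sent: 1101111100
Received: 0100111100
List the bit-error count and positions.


XOR: 1001000000

2 error(s) at position(s): 0, 3


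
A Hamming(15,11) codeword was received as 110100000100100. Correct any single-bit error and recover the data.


Syndrome = 0: no error detected

Data: 00000100100 (no errors)


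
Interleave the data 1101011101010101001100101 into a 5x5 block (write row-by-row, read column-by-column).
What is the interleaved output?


Matrix:
  11010
  11101
  01010
  10011
  00101
Read columns: 1101011100010011011001011

1101011100010011011001011


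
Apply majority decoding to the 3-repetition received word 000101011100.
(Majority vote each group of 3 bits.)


Groups: 000, 101, 011, 100
Majority votes: 0110

0110


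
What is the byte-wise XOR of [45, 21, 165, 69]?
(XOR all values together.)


XOR chain: 45 ^ 21 ^ 165 ^ 69 = 216

216


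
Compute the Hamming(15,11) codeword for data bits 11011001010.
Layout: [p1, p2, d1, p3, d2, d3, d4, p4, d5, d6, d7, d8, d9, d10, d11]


Parity bits: p1=0, p2=1, p3=0, p4=1

011010111001010


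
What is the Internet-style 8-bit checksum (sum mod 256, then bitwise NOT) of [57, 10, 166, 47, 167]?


Sum = 447 mod 256 = 191
Complement = 64

64


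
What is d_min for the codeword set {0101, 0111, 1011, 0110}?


Comparing all pairs, minimum distance: 1
Can detect 0 errors, correct 0 errors

1


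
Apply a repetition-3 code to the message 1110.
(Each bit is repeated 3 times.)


Each bit -> 3 copies

111111111000


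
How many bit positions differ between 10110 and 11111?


XOR: 01001
Count of 1s: 2

2


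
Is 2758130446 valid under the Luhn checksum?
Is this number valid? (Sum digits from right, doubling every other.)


Luhn sum = 43
43 mod 10 = 3

Invalid (Luhn sum mod 10 = 3)


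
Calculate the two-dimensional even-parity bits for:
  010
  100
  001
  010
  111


Row parities: 11111
Column parities: 010

Row P: 11111, Col P: 010, Corner: 1


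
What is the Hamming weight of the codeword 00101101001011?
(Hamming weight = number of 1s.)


Counting 1s in 00101101001011

7


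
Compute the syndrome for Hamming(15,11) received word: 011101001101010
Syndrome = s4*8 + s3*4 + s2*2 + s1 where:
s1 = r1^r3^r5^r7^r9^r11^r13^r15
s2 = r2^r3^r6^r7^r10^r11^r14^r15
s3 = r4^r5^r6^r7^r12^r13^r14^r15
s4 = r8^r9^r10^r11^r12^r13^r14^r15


s1=0, s2=1, s3=0, s4=0

Syndrome = 2 (error at position 2)


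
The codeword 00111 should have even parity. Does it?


Number of 1s: 3

No, parity error (3 ones)


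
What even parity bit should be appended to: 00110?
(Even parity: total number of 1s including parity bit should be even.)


Number of 1s in data: 2
Parity bit: 0

0


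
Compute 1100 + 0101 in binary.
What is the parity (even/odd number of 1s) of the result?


1100 = 12
0101 = 5
Sum = 17 = 10001
1s count = 2

even parity (2 ones in 10001)


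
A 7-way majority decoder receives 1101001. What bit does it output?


Ones: 4 out of 7
Threshold: 4

1 (4/7 voted 1)


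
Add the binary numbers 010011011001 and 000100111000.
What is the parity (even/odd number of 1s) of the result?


010011011001 = 1241
000100111000 = 312
Sum = 1553 = 11000010001
1s count = 4

even parity (4 ones in 11000010001)


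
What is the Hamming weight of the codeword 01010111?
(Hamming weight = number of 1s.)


Counting 1s in 01010111

5


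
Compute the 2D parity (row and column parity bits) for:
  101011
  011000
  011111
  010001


Row parities: 0010
Column parities: 111101

Row P: 0010, Col P: 111101, Corner: 1


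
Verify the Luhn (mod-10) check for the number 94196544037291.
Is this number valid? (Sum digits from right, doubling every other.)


Luhn sum = 64
64 mod 10 = 4

Invalid (Luhn sum mod 10 = 4)


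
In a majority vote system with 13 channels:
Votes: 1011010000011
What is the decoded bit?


Ones: 6 out of 13
Threshold: 7

0 (6/13 voted 1)


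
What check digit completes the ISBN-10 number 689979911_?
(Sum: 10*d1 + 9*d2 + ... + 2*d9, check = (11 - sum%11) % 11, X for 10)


Weighted sum: 395
395 mod 11 = 10

Check digit: 1


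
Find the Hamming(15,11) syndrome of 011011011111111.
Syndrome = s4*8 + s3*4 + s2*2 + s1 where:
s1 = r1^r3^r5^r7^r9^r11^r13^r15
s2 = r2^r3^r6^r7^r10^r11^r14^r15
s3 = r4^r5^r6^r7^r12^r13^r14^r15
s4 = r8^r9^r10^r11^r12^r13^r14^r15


s1=0, s2=1, s3=0, s4=0

Syndrome = 2 (error at position 2)


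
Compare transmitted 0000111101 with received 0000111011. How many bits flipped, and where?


XOR: 0000000110

2 error(s) at position(s): 7, 8


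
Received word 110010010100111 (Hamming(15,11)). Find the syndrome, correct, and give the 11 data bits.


Syndrome = 8: error at position 8

Data: 01000100111 (corrected bit 8)


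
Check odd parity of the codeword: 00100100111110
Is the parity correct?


Number of 1s: 7

Yes, parity is correct (7 ones)


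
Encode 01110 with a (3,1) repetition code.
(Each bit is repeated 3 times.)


Each bit -> 3 copies

000111111111000


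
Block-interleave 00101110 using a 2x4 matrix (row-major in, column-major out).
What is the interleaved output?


Matrix:
  0010
  1110
Read columns: 01011100

01011100


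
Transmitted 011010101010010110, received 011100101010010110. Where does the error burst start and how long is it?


XOR: 000110000000000000

Burst at position 3, length 2


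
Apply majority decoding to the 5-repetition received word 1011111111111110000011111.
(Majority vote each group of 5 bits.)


Groups: 10111, 11111, 11111, 00000, 11111
Majority votes: 11101

11101


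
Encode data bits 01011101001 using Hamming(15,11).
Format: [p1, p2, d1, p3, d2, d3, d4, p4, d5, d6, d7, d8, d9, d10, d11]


Parity bits: p1=0, p2=1, p3=0, p4=0

010010101101001


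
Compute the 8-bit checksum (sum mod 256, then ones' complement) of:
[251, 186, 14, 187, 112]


Sum = 750 mod 256 = 238
Complement = 17

17


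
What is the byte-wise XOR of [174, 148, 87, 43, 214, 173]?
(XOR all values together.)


XOR chain: 174 ^ 148 ^ 87 ^ 43 ^ 214 ^ 173 = 61

61


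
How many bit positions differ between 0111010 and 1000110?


XOR: 1111100
Count of 1s: 5

5


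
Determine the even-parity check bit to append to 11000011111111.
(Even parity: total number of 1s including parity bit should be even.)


Number of 1s in data: 10
Parity bit: 0

0


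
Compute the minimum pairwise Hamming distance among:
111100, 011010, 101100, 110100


Comparing all pairs, minimum distance: 1
Can detect 0 errors, correct 0 errors

1


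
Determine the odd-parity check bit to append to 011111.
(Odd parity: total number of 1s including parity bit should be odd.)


Number of 1s in data: 5
Parity bit: 0

0


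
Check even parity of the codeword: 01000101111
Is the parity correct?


Number of 1s: 6

Yes, parity is correct (6 ones)


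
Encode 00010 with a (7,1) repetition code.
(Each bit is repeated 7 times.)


Each bit -> 7 copies

00000000000000000000011111110000000


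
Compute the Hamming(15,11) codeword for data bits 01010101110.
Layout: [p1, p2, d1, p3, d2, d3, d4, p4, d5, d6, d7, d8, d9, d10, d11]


Parity bits: p1=1, p2=1, p3=1, p4=0

110110100101110


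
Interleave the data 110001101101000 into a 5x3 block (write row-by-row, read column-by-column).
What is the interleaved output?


Matrix:
  110
  001
  101
  101
  000
Read columns: 101101000001110

101101000001110


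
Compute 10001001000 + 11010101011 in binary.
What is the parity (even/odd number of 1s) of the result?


10001001000 = 1096
11010101011 = 1707
Sum = 2803 = 101011110011
1s count = 8

even parity (8 ones in 101011110011)


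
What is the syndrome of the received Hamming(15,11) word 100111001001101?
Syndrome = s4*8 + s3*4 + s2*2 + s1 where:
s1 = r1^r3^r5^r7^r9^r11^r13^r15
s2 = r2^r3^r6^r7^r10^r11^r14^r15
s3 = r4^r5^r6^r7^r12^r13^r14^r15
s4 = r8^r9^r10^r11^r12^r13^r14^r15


s1=1, s2=0, s3=0, s4=0

Syndrome = 1 (error at position 1)


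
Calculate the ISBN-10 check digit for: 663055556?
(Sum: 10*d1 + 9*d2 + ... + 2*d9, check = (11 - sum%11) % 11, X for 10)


Weighted sum: 240
240 mod 11 = 9

Check digit: 2
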